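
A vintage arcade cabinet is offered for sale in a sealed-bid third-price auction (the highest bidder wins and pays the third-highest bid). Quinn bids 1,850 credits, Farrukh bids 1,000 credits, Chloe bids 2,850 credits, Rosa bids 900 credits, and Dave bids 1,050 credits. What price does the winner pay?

1,050 credits

Ordered from highest: Chloe 2,850 credits, then Quinn 1,850 credits, then Dave 1,050 credits, then Farrukh 1,000 credits, then Rosa 900 credits.
Chloe is the highest bidder, so Chloe wins.
Under the third-price rule, the price is the third-highest bid: 1,050 credits.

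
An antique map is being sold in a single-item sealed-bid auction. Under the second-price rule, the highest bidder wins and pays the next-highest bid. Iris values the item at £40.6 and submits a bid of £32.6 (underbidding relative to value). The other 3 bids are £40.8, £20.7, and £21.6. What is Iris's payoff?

Highest competing bid: £40.8.
Iris's bid £32.6 is not the highest, so Iris loses, pays nothing, and earns zero payoff.

Payoff = £0.0.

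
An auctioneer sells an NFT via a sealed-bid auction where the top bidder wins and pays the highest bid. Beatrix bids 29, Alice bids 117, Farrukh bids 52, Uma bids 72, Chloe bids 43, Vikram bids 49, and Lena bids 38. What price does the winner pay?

117

Ordered from highest: Alice 117 > Uma 72 > Farrukh 52 > Vikram 49 > Chloe 43 > Lena 38 > Beatrix 29.
Alice is the highest bidder, so Alice wins.
Under the first-price rule, the price is the highest bid: 117.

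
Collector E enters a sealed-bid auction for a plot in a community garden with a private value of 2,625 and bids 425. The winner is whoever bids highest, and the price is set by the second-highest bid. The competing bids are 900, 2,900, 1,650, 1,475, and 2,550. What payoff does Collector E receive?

Highest competing bid: 2,900.
Collector E's bid 425 is not the highest, so Collector E loses, pays nothing, and earns zero payoff.

Collector E's payoff: 0.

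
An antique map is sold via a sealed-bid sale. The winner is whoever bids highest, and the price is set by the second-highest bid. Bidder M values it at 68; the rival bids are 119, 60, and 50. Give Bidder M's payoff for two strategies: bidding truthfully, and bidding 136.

Truthful: 0; alternative: -51.

The highest competing bid is 119.
Bidding truthfully at 68: the top bid is 119 (a rival), so Bidder M loses. Payoff = 0.
Bidding 136: Bidder M has the top bid, wins, and pays the second-highest bid 119. Payoff = 68 − 119 = -51.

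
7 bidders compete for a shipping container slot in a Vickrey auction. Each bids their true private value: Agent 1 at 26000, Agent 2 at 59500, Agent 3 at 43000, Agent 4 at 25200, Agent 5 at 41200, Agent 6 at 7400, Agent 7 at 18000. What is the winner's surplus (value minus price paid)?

Surplus = 16500.

Ranking the bids: Agent 2 59500, then Agent 3 43000, then Agent 5 41200, then Agent 1 26000, then Agent 4 25200, then Agent 7 18000, then Agent 6 7400.
Agent 2 wins with the top bid and pays the second-highest, 43000.
Surplus = 59500 − 43000 = 16500.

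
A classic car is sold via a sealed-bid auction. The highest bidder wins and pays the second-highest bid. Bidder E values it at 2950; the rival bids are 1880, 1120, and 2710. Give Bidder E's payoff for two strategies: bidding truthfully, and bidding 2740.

(a) 240  (b) 240

The highest competing bid is 2710.
Bidding truthfully at 2950: Bidder E has the top bid, wins, and pays the second-highest bid 2710. Payoff = 2950 − 2710 = 240.
Bidding 2740: Bidder E has the top bid, wins, and pays the second-highest bid 2710. Payoff = 2950 − 2710 = 240.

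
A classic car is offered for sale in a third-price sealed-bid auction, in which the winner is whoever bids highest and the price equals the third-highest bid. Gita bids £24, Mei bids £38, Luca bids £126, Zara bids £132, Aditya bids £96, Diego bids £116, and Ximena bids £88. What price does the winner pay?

£116

Ordered from highest: Zara £132; Luca £126; Diego £116; Aditya £96; Ximena £88; Mei £38; Gita £24.
Zara is the highest bidder, so Zara wins.
Under the third-price rule, the price is the third-highest bid: £116.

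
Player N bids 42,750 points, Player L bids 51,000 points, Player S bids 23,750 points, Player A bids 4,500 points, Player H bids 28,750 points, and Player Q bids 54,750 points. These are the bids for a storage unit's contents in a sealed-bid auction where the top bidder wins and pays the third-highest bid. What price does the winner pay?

Bids in descending order: Player Q 54,750 points, then Player L 51,000 points, then Player N 42,750 points, then Player H 28,750 points, then Player S 23,750 points, then Player A 4,500 points.
Player Q is the highest bidder, so Player Q wins.
Under the third-price rule, the price is the third-highest bid: 42,750 points.

Price paid: 42,750 points.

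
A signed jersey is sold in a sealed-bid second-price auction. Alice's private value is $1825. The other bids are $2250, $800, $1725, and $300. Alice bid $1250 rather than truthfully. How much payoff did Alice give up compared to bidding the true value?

Regret: $0.

The highest competing bid is $2250.
Bidding truthfully at $1825: the top bid is $2250 (a rival), so Alice loses. Payoff = $0.
Bidding $1250: the top bid is $2250 (a rival), so Alice loses. Payoff = $0.
Regret = truthful payoff − actual payoff = $0 − $0 = $0.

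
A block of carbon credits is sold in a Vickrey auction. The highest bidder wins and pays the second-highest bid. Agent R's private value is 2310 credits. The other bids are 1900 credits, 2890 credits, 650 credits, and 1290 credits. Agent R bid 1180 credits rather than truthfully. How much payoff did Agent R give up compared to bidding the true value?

Payoff forgone: 0 credits.

The highest competing bid is 2890 credits.
Bidding truthfully at 2310 credits: the top bid is 2890 credits (a rival), so Agent R loses. Payoff = 0 credits.
Bidding 1180 credits: the top bid is 2890 credits (a rival), so Agent R loses. Payoff = 0 credits.
Regret = truthful payoff − actual payoff = 0 credits − 0 credits = 0 credits.
The bid only affects whether you win, not the price — here both bids land on the same side of the top rival bid, so the deviation is payoff-neutral.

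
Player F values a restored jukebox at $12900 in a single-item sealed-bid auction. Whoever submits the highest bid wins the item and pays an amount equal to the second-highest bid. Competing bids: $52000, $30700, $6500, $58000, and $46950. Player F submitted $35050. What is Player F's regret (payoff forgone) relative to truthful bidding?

Payoff forgone: $0.

The highest competing bid is $58000.
Bidding truthfully at $12900: the top bid is $58000 (a rival), so Player F loses. Payoff = $0.
Bidding $35050: the top bid is $58000 (a rival), so Player F loses. Payoff = $0.
Regret = truthful payoff − actual payoff = $0 − $0 = $0.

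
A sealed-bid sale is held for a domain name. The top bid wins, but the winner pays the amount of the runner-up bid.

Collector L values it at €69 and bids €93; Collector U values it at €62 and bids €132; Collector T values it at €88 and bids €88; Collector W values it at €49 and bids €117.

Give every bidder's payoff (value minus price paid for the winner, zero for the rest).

Ranking the bids: Collector U €132 > Collector W €117 > Collector L €93 > Collector T €88.
Collector U has the top bid and wins; the price is the second-highest bid, €117.
Collector U's payoff = €62 − €117 = -€55. All other bidders lose, so their payoff is 0.

Payoffs: Collector L €0, Collector U -€55, Collector T €0, Collector W €0.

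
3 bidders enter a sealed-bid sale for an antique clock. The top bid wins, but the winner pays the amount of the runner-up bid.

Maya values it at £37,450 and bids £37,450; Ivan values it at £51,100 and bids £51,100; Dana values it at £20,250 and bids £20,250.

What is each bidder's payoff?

Ordered from highest: Ivan £51,100; Maya £37,450; Dana £20,250.
Ivan has the top bid and wins; the price is the second-highest bid, £37,450.
Ivan's payoff = £51,100 − £37,450 = £13,650. All other bidders lose, so their payoff is 0.

Payoffs: Maya £0, Ivan £13,650, Dana £0.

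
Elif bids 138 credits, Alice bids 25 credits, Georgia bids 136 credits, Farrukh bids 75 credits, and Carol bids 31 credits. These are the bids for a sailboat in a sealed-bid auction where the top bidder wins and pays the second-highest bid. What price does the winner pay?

The winner pays 136 credits.

Bids in descending order: Elif 138 credits > Georgia 136 credits > Farrukh 75 credits > Carol 31 credits > Alice 25 credits.
Elif is the highest bidder, so Elif wins.
Under the second-price rule, the price is the second-highest bid: 136 credits.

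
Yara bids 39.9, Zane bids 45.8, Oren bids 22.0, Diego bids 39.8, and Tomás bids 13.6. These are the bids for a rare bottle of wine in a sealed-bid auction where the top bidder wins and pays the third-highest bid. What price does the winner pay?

Price paid: 39.8.

Ordered from highest: Zane 45.8; Yara 39.9; Diego 39.8; Oren 22.0; Tomás 13.6.
Zane is the highest bidder, so Zane wins.
Under the third-price rule, the price is the third-highest bid: 39.8.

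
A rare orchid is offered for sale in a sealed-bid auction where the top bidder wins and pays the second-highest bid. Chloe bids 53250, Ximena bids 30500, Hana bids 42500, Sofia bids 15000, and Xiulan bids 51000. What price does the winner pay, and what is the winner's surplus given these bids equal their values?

The winner pays 51000 for a surplus of 2250.

Ranking the bids: Chloe 53250 > Xiulan 51000 > Hana 42500 > Ximena 30500 > Sofia 15000.
Chloe is the highest bidder, so Chloe wins.
Under the second-price rule, the price is the second-highest bid: 51000.
Surplus = 53250 − 51000 = 2250.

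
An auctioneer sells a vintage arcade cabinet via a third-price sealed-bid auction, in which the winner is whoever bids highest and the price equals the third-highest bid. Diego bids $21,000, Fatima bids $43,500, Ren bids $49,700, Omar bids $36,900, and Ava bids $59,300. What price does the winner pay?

The winner pays $43,500.

Sorted high to low: Ava $59,300, then Ren $49,700, then Fatima $43,500, then Omar $36,900, then Diego $21,000.
Ava is the highest bidder, so Ava wins.
Under the third-price rule, the price is the third-highest bid: $43,500.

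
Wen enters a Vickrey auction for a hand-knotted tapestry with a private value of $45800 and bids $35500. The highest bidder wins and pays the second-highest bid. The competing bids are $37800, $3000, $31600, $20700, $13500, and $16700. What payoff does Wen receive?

Wen's payoff: $0.

Highest competing bid: $37800.
Wen's bid $35500 is not the highest, so Wen loses, pays nothing, and earns zero payoff.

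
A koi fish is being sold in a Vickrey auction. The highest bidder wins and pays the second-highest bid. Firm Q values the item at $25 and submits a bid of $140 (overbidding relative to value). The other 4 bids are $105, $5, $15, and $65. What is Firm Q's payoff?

Highest competing bid: $105.
Firm Q's bid $140 is the highest overall, so Firm Q wins and pays the second-highest bid, $105.
Payoff = value − price = $25 − $105 = -$80.
Overbidding won the item at a price above value — truthful bidding would have avoided this loss.

Firm Q's payoff: -$80.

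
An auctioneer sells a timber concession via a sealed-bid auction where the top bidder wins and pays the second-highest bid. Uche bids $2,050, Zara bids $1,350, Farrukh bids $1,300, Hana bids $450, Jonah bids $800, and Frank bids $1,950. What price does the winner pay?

$1,950

Ordered from highest: Uche $2,050; Frank $1,950; Zara $1,350; Farrukh $1,300; Jonah $800; Hana $450.
Uche is the highest bidder, so Uche wins.
Under the second-price rule, the price is the second-highest bid: $1,950.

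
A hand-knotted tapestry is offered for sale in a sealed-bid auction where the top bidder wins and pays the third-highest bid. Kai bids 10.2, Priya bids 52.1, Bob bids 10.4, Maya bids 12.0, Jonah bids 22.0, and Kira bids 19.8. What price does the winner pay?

Ordered from highest: Priya 52.1; Jonah 22.0; Kira 19.8; Maya 12.0; Bob 10.4; Kai 10.2.
Priya is the highest bidder, so Priya wins.
Under the third-price rule, the price is the third-highest bid: 19.8.

19.8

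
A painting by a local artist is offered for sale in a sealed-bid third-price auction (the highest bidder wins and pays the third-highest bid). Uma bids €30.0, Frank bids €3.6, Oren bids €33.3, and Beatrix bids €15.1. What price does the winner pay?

Price paid: €15.1.

Bids in descending order: Oren €33.3 > Uma €30.0 > Beatrix €15.1 > Frank €3.6.
Oren is the highest bidder, so Oren wins.
Under the third-price rule, the price is the third-highest bid: €15.1.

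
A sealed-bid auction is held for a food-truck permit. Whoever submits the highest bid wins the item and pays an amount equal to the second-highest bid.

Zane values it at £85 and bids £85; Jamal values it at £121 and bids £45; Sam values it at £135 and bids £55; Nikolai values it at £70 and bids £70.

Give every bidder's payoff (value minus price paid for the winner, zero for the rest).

Ordered from highest: Zane £85, then Nikolai £70, then Sam £55, then Jamal £45.
Zane has the top bid and wins; the price is the second-highest bid, £70.
Zane's payoff = £85 − £70 = £15. All other bidders lose, so their payoff is 0.

Zane £15, Jamal £0, Sam £0, Nikolai £0.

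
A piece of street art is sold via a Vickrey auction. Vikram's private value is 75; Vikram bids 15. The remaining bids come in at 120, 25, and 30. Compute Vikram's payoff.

Vikram's payoff: 0.

Highest competing bid: 120.
Vikram's bid 15 is not the highest, so Vikram loses, pays nothing, and earns zero payoff.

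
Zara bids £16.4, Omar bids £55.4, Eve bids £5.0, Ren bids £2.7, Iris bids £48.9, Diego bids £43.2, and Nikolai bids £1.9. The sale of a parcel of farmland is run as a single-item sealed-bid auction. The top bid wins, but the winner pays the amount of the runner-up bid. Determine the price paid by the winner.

The winner pays £48.9.

Ranking the bids: Omar £55.4, then Iris £48.9, then Diego £43.2, then Zara £16.4, then Eve £5.0, then Ren £2.7, then Nikolai £1.9.
Omar has the highest bid, so Omar wins.
The second-highest bid is £48.9, so that is what Omar pays.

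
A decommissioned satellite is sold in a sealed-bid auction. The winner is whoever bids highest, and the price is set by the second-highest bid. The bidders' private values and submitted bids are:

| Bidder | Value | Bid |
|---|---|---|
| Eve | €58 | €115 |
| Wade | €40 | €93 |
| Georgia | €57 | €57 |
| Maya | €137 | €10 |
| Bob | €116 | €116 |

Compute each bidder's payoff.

Sorted high to low: Bob €116; Eve €115; Wade €93; Georgia €57; Maya €10.
Bob has the top bid and wins; the price is the second-highest bid, €115.
Bob's payoff = €116 − €115 = €1. All other bidders lose, so their payoff is 0.

Eve €0, Wade €0, Georgia €0, Maya €0, Bob €1.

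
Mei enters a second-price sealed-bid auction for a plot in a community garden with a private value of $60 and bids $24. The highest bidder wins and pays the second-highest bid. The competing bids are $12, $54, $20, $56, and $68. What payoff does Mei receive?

Mei's payoff: $0.

Highest competing bid: $68.
Mei's bid $24 is not the highest, so Mei loses, pays nothing, and earns zero payoff.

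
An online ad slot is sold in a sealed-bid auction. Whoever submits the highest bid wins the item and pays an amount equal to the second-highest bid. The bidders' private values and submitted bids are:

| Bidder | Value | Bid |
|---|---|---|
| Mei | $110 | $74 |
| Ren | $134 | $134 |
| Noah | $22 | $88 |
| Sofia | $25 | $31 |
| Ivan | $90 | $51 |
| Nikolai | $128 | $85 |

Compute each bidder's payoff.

Mei $0, Ren $46, Noah $0, Sofia $0, Ivan $0, Nikolai $0.

Ordered from highest: Ren $134; Noah $88; Nikolai $85; Mei $74; Ivan $51; Sofia $31.
Ren has the top bid and wins; the price is the second-highest bid, $88.
Ren's payoff = $134 − $88 = $46. All other bidders lose, so their payoff is 0.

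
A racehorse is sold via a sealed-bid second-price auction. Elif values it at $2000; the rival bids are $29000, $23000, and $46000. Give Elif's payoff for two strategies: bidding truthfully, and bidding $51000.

(a) $0  (b) -$44000

The highest competing bid is $46000.
Bidding truthfully at $2000: the top bid is $46000 (a rival), so Elif loses. Payoff = $0.
Bidding $51000: Elif has the top bid, wins, and pays the second-highest bid $46000. Payoff = $2000 − $46000 = -$44000.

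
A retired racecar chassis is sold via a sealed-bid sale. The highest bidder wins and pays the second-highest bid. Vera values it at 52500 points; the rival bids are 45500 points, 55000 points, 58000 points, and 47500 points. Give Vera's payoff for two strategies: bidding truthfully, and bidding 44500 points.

Truthful: 0 points; alternative: 0 points.

The highest competing bid is 58000 points.
Bidding truthfully at 52500 points: the top bid is 58000 points (a rival), so Vera loses. Payoff = 0 points.
Bidding 44500 points: the top bid is 58000 points (a rival), so Vera loses. Payoff = 0 points.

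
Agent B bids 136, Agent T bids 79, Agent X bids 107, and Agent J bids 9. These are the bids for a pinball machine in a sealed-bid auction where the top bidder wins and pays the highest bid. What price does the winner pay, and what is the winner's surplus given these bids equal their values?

The winner pays 136 for a surplus of 0.

Ordered from highest: Agent B 136, then Agent X 107, then Agent T 79, then Agent J 9.
Agent B is the highest bidder, so Agent B wins.
Under the first-price rule, the price is the highest bid: 136.
Surplus = 136 − 136 = 0.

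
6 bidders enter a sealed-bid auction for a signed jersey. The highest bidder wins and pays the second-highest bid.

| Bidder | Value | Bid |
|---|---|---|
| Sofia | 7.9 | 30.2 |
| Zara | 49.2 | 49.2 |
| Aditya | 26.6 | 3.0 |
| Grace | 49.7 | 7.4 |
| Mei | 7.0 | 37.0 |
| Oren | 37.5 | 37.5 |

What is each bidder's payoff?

Payoffs: Sofia 0.0, Zara 11.7, Aditya 0.0, Grace 0.0, Mei 0.0, Oren 0.0.

Sorted high to low: Zara 49.2, then Oren 37.5, then Mei 37.0, then Sofia 30.2, then Grace 7.4, then Aditya 3.0.
Zara has the top bid and wins; the price is the second-highest bid, 37.5.
Zara's payoff = 49.2 − 37.5 = 11.7. All other bidders lose, so their payoff is 0.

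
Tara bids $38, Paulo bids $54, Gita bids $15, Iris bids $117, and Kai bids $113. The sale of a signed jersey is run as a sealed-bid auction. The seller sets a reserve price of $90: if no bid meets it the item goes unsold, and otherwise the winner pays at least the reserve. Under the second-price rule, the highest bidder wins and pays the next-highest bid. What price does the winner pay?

Ordered from highest: Iris $117, then Kai $113, then Paulo $54, then Tara $38, then Gita $15.
Iris has the highest bid, so Iris wins.
The second-highest bid is $113, which exceeds the reserve, so that sets the price.

The winner pays $113.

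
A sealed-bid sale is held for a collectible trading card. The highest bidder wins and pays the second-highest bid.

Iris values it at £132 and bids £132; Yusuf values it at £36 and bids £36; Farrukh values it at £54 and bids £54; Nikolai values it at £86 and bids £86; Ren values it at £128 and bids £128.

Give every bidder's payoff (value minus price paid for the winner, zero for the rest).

Ranking the bids: Iris £132, then Ren £128, then Nikolai £86, then Farrukh £54, then Yusuf £36.
Iris has the top bid and wins; the price is the second-highest bid, £128.
Iris's payoff = £132 − £128 = £4. All other bidders lose, so their payoff is 0.

Iris £4, Yusuf £0, Farrukh £0, Nikolai £0, Ren £0.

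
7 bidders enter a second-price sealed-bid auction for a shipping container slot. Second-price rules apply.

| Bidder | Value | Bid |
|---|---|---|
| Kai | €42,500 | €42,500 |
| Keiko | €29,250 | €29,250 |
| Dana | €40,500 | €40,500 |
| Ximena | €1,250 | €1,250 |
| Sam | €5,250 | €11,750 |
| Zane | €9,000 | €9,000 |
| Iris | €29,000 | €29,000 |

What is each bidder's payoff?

Payoffs: Kai €2,000, Keiko €0, Dana €0, Ximena €0, Sam €0, Zane €0, Iris €0.

Sorted high to low: Kai €42,500 > Dana €40,500 > Keiko €29,250 > Iris €29,000 > Sam €11,750 > Zane €9,000 > Ximena €1,250.
Kai has the top bid and wins; the price is the second-highest bid, €40,500.
Kai's payoff = €42,500 − €40,500 = €2,000. All other bidders lose, so their payoff is 0.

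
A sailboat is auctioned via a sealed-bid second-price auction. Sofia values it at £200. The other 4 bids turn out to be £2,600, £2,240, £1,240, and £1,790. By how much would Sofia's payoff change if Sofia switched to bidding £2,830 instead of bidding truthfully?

Payoff change: -£2,400.

The highest competing bid is £2,600.
Bidding truthfully at £200: the top bid is £2,600 (a rival), so Sofia loses. Payoff = £0.
Bidding £2,830: Sofia has the top bid, wins, and pays the second-highest bid £2,600. Payoff = £200 − £2,600 = -£2,400.
Change = -£2,400 − £0 = -£2,400.
Deviating from a truthful bid can only lose payoff in a second-price auction — never gain.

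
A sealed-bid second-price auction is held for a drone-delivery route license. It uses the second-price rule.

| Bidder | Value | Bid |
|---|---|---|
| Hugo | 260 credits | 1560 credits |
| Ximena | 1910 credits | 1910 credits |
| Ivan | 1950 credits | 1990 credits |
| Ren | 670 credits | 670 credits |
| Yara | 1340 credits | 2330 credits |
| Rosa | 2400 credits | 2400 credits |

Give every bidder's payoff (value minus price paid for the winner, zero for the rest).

Ordered from highest: Rosa 2400 credits, then Yara 2330 credits, then Ivan 1990 credits, then Ximena 1910 credits, then Hugo 1560 credits, then Ren 670 credits.
Rosa has the top bid and wins; the price is the second-highest bid, 2330 credits.
Rosa's payoff = 2400 credits − 2330 credits = 70 credits. All other bidders lose, so their payoff is 0.

Hugo 0 credits, Ximena 0 credits, Ivan 0 credits, Ren 0 credits, Yara 0 credits, Rosa 70 credits.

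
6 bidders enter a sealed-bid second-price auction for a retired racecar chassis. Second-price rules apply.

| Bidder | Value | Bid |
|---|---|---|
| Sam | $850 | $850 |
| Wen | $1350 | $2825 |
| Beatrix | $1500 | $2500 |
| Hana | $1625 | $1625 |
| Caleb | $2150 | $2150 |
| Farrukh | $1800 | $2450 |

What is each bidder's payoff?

Payoffs: Sam $0, Wen -$1150, Beatrix $0, Hana $0, Caleb $0, Farrukh $0.

Ranking the bids: Wen $2825 > Beatrix $2500 > Farrukh $2450 > Caleb $2150 > Hana $1625 > Sam $850.
Wen has the top bid and wins; the price is the second-highest bid, $2500.
Wen's payoff = $1350 − $2500 = -$1150. All other bidders lose, so their payoff is 0.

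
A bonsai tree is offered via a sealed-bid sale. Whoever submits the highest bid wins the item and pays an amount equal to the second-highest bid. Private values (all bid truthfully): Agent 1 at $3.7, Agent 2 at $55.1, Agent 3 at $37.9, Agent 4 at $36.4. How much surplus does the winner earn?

Winner's surplus: $17.2.

Bids in descending order: Agent 2 $55.1, then Agent 3 $37.9, then Agent 4 $36.4, then Agent 1 $3.7.
Agent 2 wins with the top bid and pays the second-highest, $37.9.
Surplus = $55.1 − $37.9 = $17.2.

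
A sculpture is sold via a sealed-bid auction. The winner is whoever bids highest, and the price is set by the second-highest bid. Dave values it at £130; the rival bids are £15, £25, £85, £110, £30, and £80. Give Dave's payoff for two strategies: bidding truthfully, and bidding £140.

The highest competing bid is £110.
Bidding truthfully at £130: Dave has the top bid, wins, and pays the second-highest bid £110. Payoff = £130 − £110 = £20.
Bidding £140: Dave has the top bid, wins, and pays the second-highest bid £110. Payoff = £130 − £110 = £20.

(a) £20  (b) £20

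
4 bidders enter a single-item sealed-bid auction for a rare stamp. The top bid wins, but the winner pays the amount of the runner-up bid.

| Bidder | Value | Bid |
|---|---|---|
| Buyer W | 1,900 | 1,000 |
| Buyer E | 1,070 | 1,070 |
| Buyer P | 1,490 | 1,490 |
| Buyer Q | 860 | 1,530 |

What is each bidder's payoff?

Payoffs: Buyer W 0, Buyer E 0, Buyer P 0, Buyer Q -630.

Ordered from highest: Buyer Q 1,530; Buyer P 1,490; Buyer E 1,070; Buyer W 1,000.
Buyer Q has the top bid and wins; the price is the second-highest bid, 1,490.
Buyer Q's payoff = 860 − 1,490 = -630. All other bidders lose, so their payoff is 0.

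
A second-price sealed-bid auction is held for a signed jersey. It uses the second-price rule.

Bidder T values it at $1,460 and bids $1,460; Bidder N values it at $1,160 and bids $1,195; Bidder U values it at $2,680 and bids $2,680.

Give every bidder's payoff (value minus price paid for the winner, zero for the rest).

Sorted high to low: Bidder U $2,680; Bidder T $1,460; Bidder N $1,195.
Bidder U has the top bid and wins; the price is the second-highest bid, $1,460.
Bidder U's payoff = $2,680 − $1,460 = $1,220. All other bidders lose, so their payoff is 0.

Bidder T $0, Bidder N $0, Bidder U $1,220.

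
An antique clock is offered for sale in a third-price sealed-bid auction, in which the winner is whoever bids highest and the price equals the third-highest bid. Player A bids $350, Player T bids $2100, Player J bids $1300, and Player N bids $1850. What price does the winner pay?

Bids in descending order: Player T $2100, then Player N $1850, then Player J $1300, then Player A $350.
Player T is the highest bidder, so Player T wins.
Under the third-price rule, the price is the third-highest bid: $1300.

$1300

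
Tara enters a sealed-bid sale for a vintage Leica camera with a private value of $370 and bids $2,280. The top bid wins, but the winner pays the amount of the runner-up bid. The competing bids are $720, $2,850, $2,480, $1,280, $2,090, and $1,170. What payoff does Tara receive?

$0

Highest competing bid: $2,850.
Tara's bid $2,280 is not the highest, so Tara loses, pays nothing, and earns zero payoff.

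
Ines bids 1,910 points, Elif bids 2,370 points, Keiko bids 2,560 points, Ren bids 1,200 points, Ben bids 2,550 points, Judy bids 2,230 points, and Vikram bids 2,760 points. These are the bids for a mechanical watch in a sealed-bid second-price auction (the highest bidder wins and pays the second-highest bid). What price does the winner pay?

Price paid: 2,560 points.

Bids in descending order: Vikram 2,760 points > Keiko 2,560 points > Ben 2,550 points > Elif 2,370 points > Judy 2,230 points > Ines 1,910 points > Ren 1,200 points.
Vikram is the highest bidder, so Vikram wins.
Under the second-price rule, the price is the second-highest bid: 2,560 points.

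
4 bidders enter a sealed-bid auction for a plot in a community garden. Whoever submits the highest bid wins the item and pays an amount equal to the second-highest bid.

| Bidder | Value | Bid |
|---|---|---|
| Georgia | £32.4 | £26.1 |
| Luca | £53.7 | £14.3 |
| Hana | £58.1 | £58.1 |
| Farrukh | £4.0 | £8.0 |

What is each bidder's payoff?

Payoffs: Georgia £0.0, Luca £0.0, Hana £32.0, Farrukh £0.0.

Bids in descending order: Hana £58.1, then Georgia £26.1, then Luca £14.3, then Farrukh £8.0.
Hana has the top bid and wins; the price is the second-highest bid, £26.1.
Hana's payoff = £58.1 − £26.1 = £32.0. All other bidders lose, so their payoff is 0.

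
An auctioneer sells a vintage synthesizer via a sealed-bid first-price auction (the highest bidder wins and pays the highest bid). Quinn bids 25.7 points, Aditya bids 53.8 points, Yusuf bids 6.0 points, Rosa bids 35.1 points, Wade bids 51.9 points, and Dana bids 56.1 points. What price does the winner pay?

56.1 points

Ranking the bids: Dana 56.1 points > Aditya 53.8 points > Wade 51.9 points > Rosa 35.1 points > Quinn 25.7 points > Yusuf 6.0 points.
Dana is the highest bidder, so Dana wins.
Under the first-price rule, the price is the highest bid: 56.1 points.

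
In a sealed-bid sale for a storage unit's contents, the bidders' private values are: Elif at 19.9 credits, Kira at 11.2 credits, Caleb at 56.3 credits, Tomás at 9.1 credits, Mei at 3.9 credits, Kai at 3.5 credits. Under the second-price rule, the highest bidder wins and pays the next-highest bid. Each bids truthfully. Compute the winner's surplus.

Bids in descending order: Caleb 56.3 credits; Elif 19.9 credits; Kira 11.2 credits; Tomás 9.1 credits; Mei 3.9 credits; Kai 3.5 credits.
Caleb wins with the top bid and pays the second-highest, 19.9 credits.
Surplus = 56.3 credits − 19.9 credits = 36.4 credits.

Surplus = 36.4 credits.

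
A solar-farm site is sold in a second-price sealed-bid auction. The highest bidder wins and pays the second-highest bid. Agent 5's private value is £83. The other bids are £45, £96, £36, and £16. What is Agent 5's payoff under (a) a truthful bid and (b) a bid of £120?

The highest competing bid is £96.
Bidding truthfully at £83: the top bid is £96 (a rival), so Agent 5 loses. Payoff = £0.
Bidding £120: Agent 5 has the top bid, wins, and pays the second-highest bid £96. Payoff = £83 − £96 = -£13.
Deviating from a truthful bid can only lose payoff in a second-price auction — never gain.

Truthful: £0; alternative: -£13.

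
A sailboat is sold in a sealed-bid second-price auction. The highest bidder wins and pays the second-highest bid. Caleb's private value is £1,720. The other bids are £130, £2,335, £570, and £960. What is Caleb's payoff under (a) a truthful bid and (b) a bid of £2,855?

The highest competing bid is £2,335.
Bidding truthfully at £1,720: the top bid is £2,335 (a rival), so Caleb loses. Payoff = £0.
Bidding £2,855: Caleb has the top bid, wins, and pays the second-highest bid £2,335. Payoff = £1,720 − £2,335 = -£615.

(a) £0  (b) -£615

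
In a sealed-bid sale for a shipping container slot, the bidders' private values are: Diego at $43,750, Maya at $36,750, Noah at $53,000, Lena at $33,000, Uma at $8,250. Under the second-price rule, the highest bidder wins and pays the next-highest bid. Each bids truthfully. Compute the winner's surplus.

Ordered from highest: Noah $53,000 > Diego $43,750 > Maya $36,750 > Lena $33,000 > Uma $8,250.
Noah wins with the top bid and pays the second-highest, $43,750.
Surplus = $53,000 − $43,750 = $9,250.

Winner's surplus: $9,250.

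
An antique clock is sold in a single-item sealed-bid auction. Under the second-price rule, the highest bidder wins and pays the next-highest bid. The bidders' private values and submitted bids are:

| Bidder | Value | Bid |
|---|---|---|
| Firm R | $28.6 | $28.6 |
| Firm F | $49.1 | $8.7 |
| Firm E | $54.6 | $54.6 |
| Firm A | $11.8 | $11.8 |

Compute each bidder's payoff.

Firm R $0.0, Firm F $0.0, Firm E $26.0, Firm A $0.0.

Ranking the bids: Firm E $54.6 > Firm R $28.6 > Firm A $11.8 > Firm F $8.7.
Firm E has the top bid and wins; the price is the second-highest bid, $28.6.
Firm E's payoff = $54.6 − $28.6 = $26.0. All other bidders lose, so their payoff is 0.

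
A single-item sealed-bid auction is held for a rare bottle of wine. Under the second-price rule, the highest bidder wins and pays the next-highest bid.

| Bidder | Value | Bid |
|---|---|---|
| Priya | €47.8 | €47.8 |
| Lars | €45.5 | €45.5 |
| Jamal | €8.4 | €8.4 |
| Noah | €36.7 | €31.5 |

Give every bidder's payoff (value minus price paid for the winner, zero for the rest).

Ordered from highest: Priya €47.8, then Lars €45.5, then Noah €31.5, then Jamal €8.4.
Priya has the top bid and wins; the price is the second-highest bid, €45.5.
Priya's payoff = €47.8 − €45.5 = €2.3. All other bidders lose, so their payoff is 0.

Payoffs: Priya €2.3, Lars €0.0, Jamal €0.0, Noah €0.0.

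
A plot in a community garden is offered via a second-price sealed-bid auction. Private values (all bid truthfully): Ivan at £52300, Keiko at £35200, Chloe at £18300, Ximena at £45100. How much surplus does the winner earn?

Winner's surplus: £7200.

Sorted high to low: Ivan £52300 > Ximena £45100 > Keiko £35200 > Chloe £18300.
Ivan wins with the top bid and pays the second-highest, £45100.
Surplus = £52300 − £45100 = £7200.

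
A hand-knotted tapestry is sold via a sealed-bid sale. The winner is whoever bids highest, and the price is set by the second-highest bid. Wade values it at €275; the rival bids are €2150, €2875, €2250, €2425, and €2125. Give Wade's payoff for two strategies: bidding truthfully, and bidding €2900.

(a) €0  (b) -€2600

The highest competing bid is €2875.
Bidding truthfully at €275: the top bid is €2875 (a rival), so Wade loses. Payoff = €0.
Bidding €2900: Wade has the top bid, wins, and pays the second-highest bid €2875. Payoff = €275 − €2875 = -€2600.
This is the dominant-strategy logic: truthful bidding weakly beats any alternative.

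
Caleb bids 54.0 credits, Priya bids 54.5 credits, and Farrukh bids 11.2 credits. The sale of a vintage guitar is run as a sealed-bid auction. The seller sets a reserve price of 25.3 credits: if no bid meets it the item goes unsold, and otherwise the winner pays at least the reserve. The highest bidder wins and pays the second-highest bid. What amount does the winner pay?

The winner pays 54.0 credits.

Sorted high to low: Priya 54.5 credits; Caleb 54.0 credits; Farrukh 11.2 credits.
Priya has the highest bid, so Priya wins.
The second-highest bid is 54.0 credits, which exceeds the reserve, so that sets the price.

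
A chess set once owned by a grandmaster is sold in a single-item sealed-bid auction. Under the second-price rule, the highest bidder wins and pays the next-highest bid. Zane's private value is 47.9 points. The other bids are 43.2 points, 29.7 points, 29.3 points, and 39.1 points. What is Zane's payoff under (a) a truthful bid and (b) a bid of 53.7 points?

(a) 4.7 points  (b) 4.7 points

The highest competing bid is 43.2 points.
Bidding truthfully at 47.9 points: Zane has the top bid, wins, and pays the second-highest bid 43.2 points. Payoff = 47.9 points − 43.2 points = 4.7 points.
Bidding 53.7 points: Zane has the top bid, wins, and pays the second-highest bid 43.2 points. Payoff = 47.9 points − 43.2 points = 4.7 points.
The bid only affects whether you win, not the price — here both bids land on the same side of the top rival bid, so the deviation is payoff-neutral.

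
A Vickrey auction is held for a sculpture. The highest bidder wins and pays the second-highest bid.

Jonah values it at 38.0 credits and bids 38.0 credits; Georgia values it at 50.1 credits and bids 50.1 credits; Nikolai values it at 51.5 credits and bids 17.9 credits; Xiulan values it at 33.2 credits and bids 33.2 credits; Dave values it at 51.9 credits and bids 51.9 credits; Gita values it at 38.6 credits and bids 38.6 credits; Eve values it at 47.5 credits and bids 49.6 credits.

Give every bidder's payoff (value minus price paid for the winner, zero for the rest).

Jonah 0.0 credits, Georgia 0.0 credits, Nikolai 0.0 credits, Xiulan 0.0 credits, Dave 1.8 credits, Gita 0.0 credits, Eve 0.0 credits.

Ordered from highest: Dave 51.9 credits; Georgia 50.1 credits; Eve 49.6 credits; Gita 38.6 credits; Jonah 38.0 credits; Xiulan 33.2 credits; Nikolai 17.9 credits.
Dave has the top bid and wins; the price is the second-highest bid, 50.1 credits.
Dave's payoff = 51.9 credits − 50.1 credits = 1.8 credits. All other bidders lose, so their payoff is 0.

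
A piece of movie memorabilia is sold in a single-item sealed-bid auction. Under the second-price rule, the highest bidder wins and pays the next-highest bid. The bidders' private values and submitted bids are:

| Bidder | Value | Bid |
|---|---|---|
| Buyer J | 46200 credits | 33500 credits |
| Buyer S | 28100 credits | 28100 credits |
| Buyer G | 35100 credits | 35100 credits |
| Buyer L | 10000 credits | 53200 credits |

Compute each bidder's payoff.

Ranking the bids: Buyer L 53200 credits, then Buyer G 35100 credits, then Buyer J 33500 credits, then Buyer S 28100 credits.
Buyer L has the top bid and wins; the price is the second-highest bid, 35100 credits.
Buyer L's payoff = 10000 credits − 35100 credits = -25100 credits. All other bidders lose, so their payoff is 0.

Payoffs: Buyer J 0 credits, Buyer S 0 credits, Buyer G 0 credits, Buyer L -25100 credits.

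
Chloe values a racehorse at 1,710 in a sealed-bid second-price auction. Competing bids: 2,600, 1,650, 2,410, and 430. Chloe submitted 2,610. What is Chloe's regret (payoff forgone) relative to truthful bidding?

Regret: 890.

The highest competing bid is 2,600.
Bidding truthfully at 1,710: the top bid is 2,600 (a rival), so Chloe loses. Payoff = 0.
Bidding 2,610: Chloe has the top bid, wins, and pays the second-highest bid 2,600. Payoff = 1,710 − 2,600 = -890.
Regret = truthful payoff − actual payoff = 0 − -890 = 890.
This is the dominant-strategy logic: truthful bidding weakly beats any alternative.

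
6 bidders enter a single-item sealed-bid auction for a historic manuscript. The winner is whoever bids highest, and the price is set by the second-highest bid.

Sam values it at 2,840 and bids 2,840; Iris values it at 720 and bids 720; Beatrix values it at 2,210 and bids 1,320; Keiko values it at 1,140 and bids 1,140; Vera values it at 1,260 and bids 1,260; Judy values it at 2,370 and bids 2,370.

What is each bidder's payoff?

Payoffs: Sam 470, Iris 0, Beatrix 0, Keiko 0, Vera 0, Judy 0.

Sorted high to low: Sam 2,840, then Judy 2,370, then Beatrix 1,320, then Vera 1,260, then Keiko 1,140, then Iris 720.
Sam has the top bid and wins; the price is the second-highest bid, 2,370.
Sam's payoff = 2,840 − 2,370 = 470. All other bidders lose, so their payoff is 0.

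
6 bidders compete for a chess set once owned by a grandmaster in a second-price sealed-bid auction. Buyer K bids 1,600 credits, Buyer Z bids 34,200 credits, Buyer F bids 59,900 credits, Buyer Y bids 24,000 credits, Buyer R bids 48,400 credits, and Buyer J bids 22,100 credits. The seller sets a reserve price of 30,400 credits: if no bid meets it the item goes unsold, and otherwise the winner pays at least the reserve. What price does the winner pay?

The winner pays 48,400 credits.

Sorted high to low: Buyer F 59,900 credits; Buyer R 48,400 credits; Buyer Z 34,200 credits; Buyer Y 24,000 credits; Buyer J 22,100 credits; Buyer K 1,600 credits.
Buyer F has the highest bid, so Buyer F wins.
The second-highest bid is 48,400 credits, which exceeds the reserve, so that sets the price.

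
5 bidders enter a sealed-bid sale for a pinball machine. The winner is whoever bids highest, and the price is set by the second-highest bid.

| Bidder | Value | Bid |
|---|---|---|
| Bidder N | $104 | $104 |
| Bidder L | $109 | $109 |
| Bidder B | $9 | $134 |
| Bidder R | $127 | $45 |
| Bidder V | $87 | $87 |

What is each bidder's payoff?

Bidder N $0, Bidder L $0, Bidder B -$100, Bidder R $0, Bidder V $0.

Bids in descending order: Bidder B $134, then Bidder L $109, then Bidder N $104, then Bidder V $87, then Bidder R $45.
Bidder B has the top bid and wins; the price is the second-highest bid, $109.
Bidder B's payoff = $9 − $109 = -$100. All other bidders lose, so their payoff is 0.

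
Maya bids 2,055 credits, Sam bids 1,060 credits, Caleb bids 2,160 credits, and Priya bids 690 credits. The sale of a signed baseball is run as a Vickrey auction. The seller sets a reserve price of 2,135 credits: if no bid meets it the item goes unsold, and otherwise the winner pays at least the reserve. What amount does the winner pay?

Sorted high to low: Caleb 2,160 credits > Maya 2,055 credits > Sam 1,060 credits > Priya 690 credits.
Caleb has the highest bid, so Caleb wins.
The second-highest bid is 2,055 credits, but the reserve 2,135 credits is higher, so the price is the reserve.

The winner pays 2,135 credits.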